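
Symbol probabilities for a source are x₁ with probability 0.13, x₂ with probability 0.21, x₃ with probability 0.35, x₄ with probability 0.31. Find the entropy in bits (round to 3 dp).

1.909 bits

H = −Σ pᵢ log₂ pᵢ.
−0.13·log₂(0.13) = 0.3826
−0.21·log₂(0.21) = 0.4728
−0.35·log₂(0.35) = 0.5301
−0.31·log₂(0.31) = 0.5238
Sum ≈ 1.9094 → 1.909 bits.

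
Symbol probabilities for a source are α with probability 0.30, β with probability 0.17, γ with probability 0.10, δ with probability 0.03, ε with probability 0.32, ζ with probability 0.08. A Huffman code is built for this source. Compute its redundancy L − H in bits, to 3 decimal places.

0.063 bits

Entropy H = −Σ p log₂ p ≈ 2.2572 bits.
Huffman merges: 3/100+2/25→11/100; 1/10+11/100→21/100; 17/100+21/100→19/50; 3/10+8/25→31/50; 19/50+31/50→1. L = 58/25 ≈ 2.3200.
L − H = 2.3200 − 2.2572 = 0.063 bits.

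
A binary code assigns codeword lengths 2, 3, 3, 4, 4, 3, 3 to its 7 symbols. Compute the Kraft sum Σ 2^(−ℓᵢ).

With common denominator 2^4 = 16: Σ 2^(−ℓᵢ) = 4/16 + 2/16 + 2/16 + 1/16 + 1/16 + 2/16 + 2/16 = 14/16 = 0.875.

0.875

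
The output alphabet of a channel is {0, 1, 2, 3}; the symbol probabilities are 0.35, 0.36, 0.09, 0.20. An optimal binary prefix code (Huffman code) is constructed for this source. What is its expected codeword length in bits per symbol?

1.93 bits/symbol

Repeatedly combine the two least-probable nodes; the expected code length is the sum of the merged weights.
merge 9/100 + 1/5 → 29/100
merge 29/100 + 7/20 → 16/25
merge 9/25 + 16/25 → 1
L = 29/100 + 16/25 + 1 = 193/100 = 1.93 bits/symbol.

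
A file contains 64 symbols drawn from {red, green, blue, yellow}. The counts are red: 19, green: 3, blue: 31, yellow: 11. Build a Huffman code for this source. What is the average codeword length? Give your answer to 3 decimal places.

1.734 bits/symbol

Probabilities are the counts divided by 64.
Repeatedly combine the two least-probable nodes; the expected code length is the sum of the merged weights.
merge 3/64 + 11/64 → 7/32
merge 7/32 + 19/64 → 33/64
merge 31/64 + 33/64 → 1
L = 7/32 + 33/64 + 1 = 111/64 ≈ 1.734 bits/symbol.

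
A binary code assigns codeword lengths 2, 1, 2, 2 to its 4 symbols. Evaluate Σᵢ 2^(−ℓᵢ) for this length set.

With common denominator 2^2 = 4: Σ 2^(−ℓᵢ) = 1/4 + 2/4 + 1/4 + 1/4 = 5/4 = 1.25.

1.25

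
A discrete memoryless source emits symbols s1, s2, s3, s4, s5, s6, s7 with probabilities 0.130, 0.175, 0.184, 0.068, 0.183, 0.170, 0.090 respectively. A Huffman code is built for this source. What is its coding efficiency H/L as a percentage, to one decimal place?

Entropy H = −Σ p log₂ p ≈ 2.7314 bits.
Huffman merges: 17/250+9/100→79/500; 13/100+79/500→36/125; 17/100+7/40→69/200; 183/1000+23/125→367/1000; 36/125+69/200→633/1000; 367/1000+633/1000→1. L = 2791/1000 ≈ 2.7910.
Efficiency = H/L = 2.7314/2.7910 = 97.9%.

97.9%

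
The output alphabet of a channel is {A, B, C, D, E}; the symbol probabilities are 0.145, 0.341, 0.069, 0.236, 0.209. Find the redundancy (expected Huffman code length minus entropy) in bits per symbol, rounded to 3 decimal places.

Entropy H = −Σ p log₂ p ≈ 2.1630 bits.
Huffman merges: 69/1000+29/200→107/500; 209/1000+107/500→423/1000; 59/250+341/1000→577/1000; 423/1000+577/1000→1. L = 1107/500 ≈ 2.2140.
L − H = 2.2140 − 2.1630 = 0.051 bits.

0.051 bits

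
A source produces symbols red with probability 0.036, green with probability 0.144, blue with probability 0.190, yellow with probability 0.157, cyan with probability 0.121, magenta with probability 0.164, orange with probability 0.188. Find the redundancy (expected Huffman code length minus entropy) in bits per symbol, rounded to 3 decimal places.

0.079 bits

Entropy H = −Σ p log₂ p ≈ 2.6996 bits.
Huffman merges: 9/250+121/1000→157/1000; 18/125+157/1000→301/1000; 157/1000+41/250→321/1000; 47/250+19/100→189/500; 301/1000+321/1000→311/500; 189/500+311/500→1. L = 2779/1000 ≈ 2.7790.
L − H = 2.7790 − 2.6996 = 0.079 bits.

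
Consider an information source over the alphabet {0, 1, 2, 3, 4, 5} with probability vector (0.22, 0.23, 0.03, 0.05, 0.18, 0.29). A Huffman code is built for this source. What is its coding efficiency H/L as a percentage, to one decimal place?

98.3%

Entropy H = −Σ p log₂ p ≈ 2.2993 bits.
Huffman merges: 3/100+1/20→2/25; 2/25+9/50→13/50; 11/50+23/100→9/20; 13/50+29/100→11/20; 9/20+11/20→1. L = 117/50 ≈ 2.3400.
Efficiency = H/L = 2.2993/2.3400 = 98.3%.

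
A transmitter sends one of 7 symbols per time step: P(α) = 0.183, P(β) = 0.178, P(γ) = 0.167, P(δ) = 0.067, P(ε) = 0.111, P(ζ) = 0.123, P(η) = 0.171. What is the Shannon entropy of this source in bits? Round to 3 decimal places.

H = −Σ pᵢ log₂ pᵢ.
−0.183·log₂(0.183) = 0.4484
−0.178·log₂(0.178) = 0.4432
−0.167·log₂(0.167) = 0.4312
−0.067·log₂(0.067) = 0.2613
−0.111·log₂(0.111) = 0.3520
−0.123·log₂(0.123) = 0.3719
−0.171·log₂(0.171) = 0.4357
Sum ≈ 2.7437 → 2.744 bits.

2.744 bits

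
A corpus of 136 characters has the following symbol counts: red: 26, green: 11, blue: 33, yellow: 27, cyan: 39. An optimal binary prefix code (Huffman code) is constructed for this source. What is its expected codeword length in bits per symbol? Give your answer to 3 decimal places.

Probabilities are the counts divided by 136.
Repeatedly combine the two least-probable nodes; the expected code length is the sum of the merged weights.
merge 11/136 + 13/68 → 37/136
merge 27/136 + 33/136 → 15/34
merge 37/136 + 39/136 → 19/34
merge 15/34 + 19/34 → 1
L = 37/136 + 15/34 + 19/34 + 1 = 309/136 ≈ 2.272 bits/symbol.

2.272 bits/symbol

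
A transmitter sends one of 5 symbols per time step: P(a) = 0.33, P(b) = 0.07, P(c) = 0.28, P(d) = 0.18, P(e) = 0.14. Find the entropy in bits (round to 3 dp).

2.153 bits

H = −Σ pᵢ log₂ pᵢ.
−0.33·log₂(0.33) = 0.5278
−0.07·log₂(0.07) = 0.2686
−0.28·log₂(0.28) = 0.5142
−0.18·log₂(0.18) = 0.4453
−0.14·log₂(0.14) = 0.3971
Sum ≈ 2.1530 → 2.153 bits.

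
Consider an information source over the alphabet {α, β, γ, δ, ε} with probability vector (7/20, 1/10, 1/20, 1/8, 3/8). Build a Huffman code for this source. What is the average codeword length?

2.05 bits/symbol

Repeatedly combine the two least-probable nodes; the expected code length is the sum of the merged weights.
merge 1/20 + 1/10 → 3/20
merge 1/8 + 3/20 → 11/40
merge 11/40 + 7/20 → 5/8
merge 3/8 + 5/8 → 1
L = 3/20 + 11/40 + 5/8 + 1 = 41/20 = 2.05 bits/symbol.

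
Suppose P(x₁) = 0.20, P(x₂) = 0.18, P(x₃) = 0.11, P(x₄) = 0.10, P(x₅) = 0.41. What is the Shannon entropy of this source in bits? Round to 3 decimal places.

H = −Σ pᵢ log₂ pᵢ.
−0.20·log₂(0.20) = 0.4644
−0.18·log₂(0.18) = 0.4453
−0.11·log₂(0.11) = 0.3503
−0.10·log₂(0.10) = 0.3322
−0.41·log₂(0.41) = 0.5274
Sum ≈ 2.1196 → 2.120 bits.

2.120 bits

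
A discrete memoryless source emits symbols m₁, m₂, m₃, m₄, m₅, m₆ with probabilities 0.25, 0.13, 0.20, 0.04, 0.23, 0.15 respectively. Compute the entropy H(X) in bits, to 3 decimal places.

H = −Σ pᵢ log₂ pᵢ.
−0.25·log₂(0.25) = 0.5000
−0.13·log₂(0.13) = 0.3826
−0.20·log₂(0.20) = 0.4644
−0.04·log₂(0.04) = 0.1858
−0.23·log₂(0.23) = 0.4877
−0.15·log₂(0.15) = 0.4105
Sum ≈ 2.4310 → 2.431 bits.

2.431 bits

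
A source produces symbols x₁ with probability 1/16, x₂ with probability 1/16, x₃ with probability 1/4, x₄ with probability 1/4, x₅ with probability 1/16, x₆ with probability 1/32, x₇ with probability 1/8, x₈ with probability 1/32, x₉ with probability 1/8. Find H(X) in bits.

Each probability is a power of 1/2, so log₂(1/p) is an integer.
H = Σ p·log₂(1/p) = 1/16·4 + 1/16·4 + 1/4·2 + 1/4·2 + 1/16·4 + 1/32·5 + 1/8·3 + 1/32·5 + 1/8·3 = 2.8125 bits.

2.8125 bits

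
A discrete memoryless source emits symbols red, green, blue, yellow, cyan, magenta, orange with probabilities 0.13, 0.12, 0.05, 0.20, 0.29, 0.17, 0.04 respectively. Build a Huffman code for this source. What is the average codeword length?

2.6 bits/symbol

Repeatedly combine the two least-probable nodes; the expected code length is the sum of the merged weights.
merge 1/25 + 1/20 → 9/100
merge 9/100 + 3/25 → 21/100
merge 13/100 + 17/100 → 3/10
merge 1/5 + 21/100 → 41/100
merge 29/100 + 3/10 → 59/100
merge 41/100 + 59/100 → 1
L = 9/100 + 21/100 + 3/10 + 41/100 + 59/100 + 1 = 13/5 = 2.6 bits/symbol.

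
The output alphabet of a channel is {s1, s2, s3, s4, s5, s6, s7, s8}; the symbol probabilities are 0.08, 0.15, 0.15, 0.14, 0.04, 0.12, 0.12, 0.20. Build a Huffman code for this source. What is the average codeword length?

Repeatedly combine the two least-probable nodes; the expected code length is the sum of the merged weights.
merge 1/25 + 2/25 → 3/25
merge 3/25 + 3/25 → 6/25
merge 3/25 + 7/50 → 13/50
merge 3/20 + 3/20 → 3/10
merge 1/5 + 6/25 → 11/25
merge 13/50 + 3/10 → 14/25
merge 11/25 + 14/25 → 1
L = 3/25 + 6/25 + 13/50 + 3/10 + 11/25 + 14/25 + 1 = 73/25 = 2.92 bits/symbol.

2.92 bits/symbol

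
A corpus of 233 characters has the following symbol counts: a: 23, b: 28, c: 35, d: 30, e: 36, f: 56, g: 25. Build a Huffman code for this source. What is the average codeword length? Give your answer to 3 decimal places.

Probabilities are the counts divided by 233.
Repeatedly combine the two least-probable nodes; the expected code length is the sum of the merged weights.
merge 23/233 + 25/233 → 48/233
merge 28/233 + 30/233 → 58/233
merge 35/233 + 36/233 → 71/233
merge 48/233 + 56/233 → 104/233
merge 58/233 + 71/233 → 129/233
merge 104/233 + 129/233 → 1
L = 48/233 + 58/233 + 71/233 + 104/233 + 129/233 + 1 = 643/233 ≈ 2.760 bits/symbol.

2.760 bits/symbol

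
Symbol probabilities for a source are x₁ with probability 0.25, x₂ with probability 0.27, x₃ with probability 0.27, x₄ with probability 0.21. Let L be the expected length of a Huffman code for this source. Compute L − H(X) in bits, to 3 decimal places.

Entropy H = −Σ p log₂ p ≈ 1.9929 bits.
Huffman merges: 21/100+1/4→23/50; 27/100+27/100→27/50; 23/50+27/50→1. L = 2 ≈ 2.0000.
L − H = 2.0000 − 1.9929 = 0.007 bits.

0.007 bits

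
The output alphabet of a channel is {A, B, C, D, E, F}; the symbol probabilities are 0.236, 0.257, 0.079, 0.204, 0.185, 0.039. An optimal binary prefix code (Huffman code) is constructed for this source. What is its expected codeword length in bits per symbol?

2.421 bits/symbol

Repeatedly combine the two least-probable nodes; the expected code length is the sum of the merged weights.
merge 39/1000 + 79/1000 → 59/500
merge 59/500 + 37/200 → 303/1000
merge 51/250 + 59/250 → 11/25
merge 257/1000 + 303/1000 → 14/25
merge 11/25 + 14/25 → 1
L = 59/500 + 303/1000 + 11/25 + 14/25 + 1 = 2421/1000 = 2.421 bits/symbol.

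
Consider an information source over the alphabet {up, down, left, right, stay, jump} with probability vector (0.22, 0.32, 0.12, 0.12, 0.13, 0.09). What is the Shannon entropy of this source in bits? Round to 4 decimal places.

H = −Σ pᵢ log₂ pᵢ.
−0.22·log₂(0.22) = 0.4806
−0.32·log₂(0.32) = 0.5260
−0.12·log₂(0.12) = 0.3671
−0.12·log₂(0.12) = 0.3671
−0.13·log₂(0.13) = 0.3826
−0.09·log₂(0.09) = 0.3127
Sum ≈ 2.4360 → 2.4360 bits.

2.4360 bits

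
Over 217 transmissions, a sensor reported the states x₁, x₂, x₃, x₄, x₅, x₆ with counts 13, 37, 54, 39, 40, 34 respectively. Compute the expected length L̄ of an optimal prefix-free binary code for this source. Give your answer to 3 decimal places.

Probabilities are the counts divided by 217.
Repeatedly combine the two least-probable nodes; the expected code length is the sum of the merged weights.
merge 13/217 + 34/217 → 47/217
merge 37/217 + 39/217 → 76/217
merge 40/217 + 47/217 → 87/217
merge 54/217 + 76/217 → 130/217
merge 87/217 + 130/217 → 1
L = 47/217 + 76/217 + 87/217 + 130/217 + 1 = 557/217 ≈ 2.567 bits/symbol.

2.567 bits/symbol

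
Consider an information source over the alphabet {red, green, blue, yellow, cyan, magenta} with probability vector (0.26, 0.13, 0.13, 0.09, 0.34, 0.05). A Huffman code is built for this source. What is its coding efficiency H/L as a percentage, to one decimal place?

Entropy H = −Σ p log₂ p ≈ 2.3285 bits.
Huffman merges: 1/20+9/100→7/50; 13/100+13/100→13/50; 7/50+13/50→2/5; 13/50+17/50→3/5; 2/5+3/5→1. L = 12/5 ≈ 2.4000.
Efficiency = H/L = 2.3285/2.4000 = 97.0%.

97.0%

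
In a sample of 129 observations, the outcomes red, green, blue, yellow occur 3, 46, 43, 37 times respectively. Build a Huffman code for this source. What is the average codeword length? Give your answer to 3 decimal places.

Probabilities are the counts divided by 129.
Repeatedly combine the two least-probable nodes; the expected code length is the sum of the merged weights.
merge 1/43 + 37/129 → 40/129
merge 40/129 + 1/3 → 83/129
merge 46/129 + 83/129 → 1
L = 40/129 + 83/129 + 1 = 84/43 ≈ 1.953 bits/symbol.

1.953 bits/symbol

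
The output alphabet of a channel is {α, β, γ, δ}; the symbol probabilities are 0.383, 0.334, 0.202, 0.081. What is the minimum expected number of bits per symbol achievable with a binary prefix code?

Repeatedly combine the two least-probable nodes; the expected code length is the sum of the merged weights.
merge 81/1000 + 101/500 → 283/1000
merge 283/1000 + 167/500 → 617/1000
merge 383/1000 + 617/1000 → 1
L = 283/1000 + 617/1000 + 1 = 19/10 = 1.9 bits/symbol.

1.9 bits/symbol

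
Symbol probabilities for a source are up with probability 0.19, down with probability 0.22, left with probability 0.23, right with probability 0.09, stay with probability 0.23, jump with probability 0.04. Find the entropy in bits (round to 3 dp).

H = −Σ pᵢ log₂ pᵢ.
−0.19·log₂(0.19) = 0.4552
−0.22·log₂(0.22) = 0.4806
−0.23·log₂(0.23) = 0.4877
−0.09·log₂(0.09) = 0.3127
−0.23·log₂(0.23) = 0.4877
−0.04·log₂(0.04) = 0.1858
Sum ≈ 2.4095 → 2.410 bits.

2.410 bits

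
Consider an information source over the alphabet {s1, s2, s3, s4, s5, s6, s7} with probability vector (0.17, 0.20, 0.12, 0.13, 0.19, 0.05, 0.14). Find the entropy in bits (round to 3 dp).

2.717 bits

H = −Σ pᵢ log₂ pᵢ.
−0.17·log₂(0.17) = 0.4346
−0.20·log₂(0.20) = 0.4644
−0.12·log₂(0.12) = 0.3671
−0.13·log₂(0.13) = 0.3826
−0.19·log₂(0.19) = 0.4552
−0.05·log₂(0.05) = 0.2161
−0.14·log₂(0.14) = 0.3971
Sum ≈ 2.7171 → 2.717 bits.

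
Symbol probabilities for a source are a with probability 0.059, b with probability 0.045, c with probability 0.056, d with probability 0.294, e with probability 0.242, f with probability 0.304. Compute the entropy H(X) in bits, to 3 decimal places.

H = −Σ pᵢ log₂ pᵢ.
−0.059·log₂(0.059) = 0.2409
−0.045·log₂(0.045) = 0.2013
−0.056·log₂(0.056) = 0.2329
−0.294·log₂(0.294) = 0.5192
−0.242·log₂(0.242) = 0.4954
−0.304·log₂(0.304) = 0.5222
Sum ≈ 2.2119 → 2.212 bits.

2.212 bits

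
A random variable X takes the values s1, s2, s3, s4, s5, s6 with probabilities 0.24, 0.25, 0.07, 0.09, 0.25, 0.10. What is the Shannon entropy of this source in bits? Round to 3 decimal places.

2.408 bits

H = −Σ pᵢ log₂ pᵢ.
−0.24·log₂(0.24) = 0.4941
−0.25·log₂(0.25) = 0.5000
−0.07·log₂(0.07) = 0.2686
−0.09·log₂(0.09) = 0.3127
−0.25·log₂(0.25) = 0.5000
−0.10·log₂(0.10) = 0.3322
Sum ≈ 2.4075 → 2.408 bits.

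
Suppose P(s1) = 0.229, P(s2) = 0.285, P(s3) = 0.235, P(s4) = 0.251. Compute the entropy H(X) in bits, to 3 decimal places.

H = −Σ pᵢ log₂ pᵢ.
−0.229·log₂(0.229) = 0.4870
−0.285·log₂(0.285) = 0.5161
−0.235·log₂(0.235) = 0.4910
−0.251·log₂(0.251) = 0.5006
Sum ≈ 1.9946 → 1.995 bits.

1.995 bits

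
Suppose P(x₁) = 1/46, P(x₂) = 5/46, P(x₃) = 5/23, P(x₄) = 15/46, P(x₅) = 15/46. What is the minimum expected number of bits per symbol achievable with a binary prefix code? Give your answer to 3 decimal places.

2.130 bits/symbol

Repeatedly combine the two least-probable nodes; the expected code length is the sum of the merged weights.
merge 1/46 + 5/46 → 3/23
merge 3/23 + 5/23 → 8/23
merge 15/46 + 15/46 → 15/23
merge 8/23 + 15/23 → 1
L = 3/23 + 8/23 + 15/23 + 1 = 49/23 ≈ 2.130 bits/symbol.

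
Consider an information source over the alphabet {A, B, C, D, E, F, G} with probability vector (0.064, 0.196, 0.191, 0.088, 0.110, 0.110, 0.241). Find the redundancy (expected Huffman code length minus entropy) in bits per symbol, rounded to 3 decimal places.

Entropy H = −Σ p log₂ p ≈ 2.6747 bits.
Huffman merges: 8/125+11/125→19/125; 11/100+11/100→11/50; 19/125+191/1000→343/1000; 49/250+11/50→52/125; 241/1000+343/1000→73/125; 52/125+73/125→1. L = 543/200 ≈ 2.7150.
L − H = 2.7150 − 2.6747 = 0.040 bits.

0.040 bits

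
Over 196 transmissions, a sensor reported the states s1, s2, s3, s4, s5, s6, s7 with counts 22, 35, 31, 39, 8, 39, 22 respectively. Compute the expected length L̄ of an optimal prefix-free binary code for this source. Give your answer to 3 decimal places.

2.755 bits/symbol

Probabilities are the counts divided by 196.
Repeatedly combine the two least-probable nodes; the expected code length is the sum of the merged weights.
merge 2/49 + 11/98 → 15/98
merge 11/98 + 15/98 → 13/49
merge 31/196 + 5/28 → 33/98
merge 39/196 + 39/196 → 39/98
merge 13/49 + 33/98 → 59/98
merge 39/98 + 59/98 → 1
L = 15/98 + 13/49 + 33/98 + 39/98 + 59/98 + 1 = 135/49 ≈ 2.755 bits/symbol.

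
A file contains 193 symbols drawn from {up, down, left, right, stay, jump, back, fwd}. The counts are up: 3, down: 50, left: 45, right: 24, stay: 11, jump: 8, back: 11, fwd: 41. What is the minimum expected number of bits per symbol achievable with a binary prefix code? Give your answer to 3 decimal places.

2.637 bits/symbol

Probabilities are the counts divided by 193.
Repeatedly combine the two least-probable nodes; the expected code length is the sum of the merged weights.
merge 3/193 + 8/193 → 11/193
merge 11/193 + 11/193 → 22/193
merge 11/193 + 22/193 → 33/193
merge 24/193 + 33/193 → 57/193
merge 41/193 + 45/193 → 86/193
merge 50/193 + 57/193 → 107/193
merge 86/193 + 107/193 → 1
L = 11/193 + 22/193 + 33/193 + 57/193 + 86/193 + 107/193 + 1 = 509/193 ≈ 2.637 bits/symbol.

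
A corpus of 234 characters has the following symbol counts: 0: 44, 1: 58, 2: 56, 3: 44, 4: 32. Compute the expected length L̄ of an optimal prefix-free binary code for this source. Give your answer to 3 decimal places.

2.325 bits/symbol

Probabilities are the counts divided by 234.
Repeatedly combine the two least-probable nodes; the expected code length is the sum of the merged weights.
merge 16/117 + 22/117 → 38/117
merge 22/117 + 28/117 → 50/117
merge 29/117 + 38/117 → 67/117
merge 50/117 + 67/117 → 1
L = 38/117 + 50/117 + 67/117 + 1 = 272/117 ≈ 2.325 bits/symbol.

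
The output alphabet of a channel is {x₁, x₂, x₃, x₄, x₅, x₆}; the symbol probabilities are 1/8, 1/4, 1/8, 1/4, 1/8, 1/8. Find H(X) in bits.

2.5 bits

Each probability is a power of 1/2, so log₂(1/p) is an integer.
H = Σ p·log₂(1/p) = 1/8·3 + 1/4·2 + 1/8·3 + 1/4·2 + 1/8·3 + 1/8·3 = 2.5 bits.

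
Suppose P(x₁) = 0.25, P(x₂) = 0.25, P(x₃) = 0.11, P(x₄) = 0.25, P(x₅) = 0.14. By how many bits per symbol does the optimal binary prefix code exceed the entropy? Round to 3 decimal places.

Entropy H = −Σ p log₂ p ≈ 2.2474 bits.
Huffman merges: 11/100+7/50→1/4; 1/4+1/4→1/2; 1/4+1/4→1/2; 1/2+1/2→1. L = 9/4 ≈ 2.2500.
L − H = 2.2500 − 2.2474 = 0.003 bits.

0.003 bits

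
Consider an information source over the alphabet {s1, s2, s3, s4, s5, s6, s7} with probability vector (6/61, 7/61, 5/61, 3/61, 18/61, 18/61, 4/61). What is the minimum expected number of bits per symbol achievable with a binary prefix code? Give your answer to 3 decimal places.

2.525 bits/symbol

Repeatedly combine the two least-probable nodes; the expected code length is the sum of the merged weights.
merge 3/61 + 4/61 → 7/61
merge 5/61 + 6/61 → 11/61
merge 7/61 + 7/61 → 14/61
merge 11/61 + 14/61 → 25/61
merge 18/61 + 18/61 → 36/61
merge 25/61 + 36/61 → 1
L = 7/61 + 11/61 + 14/61 + 25/61 + 36/61 + 1 = 154/61 ≈ 2.525 bits/symbol.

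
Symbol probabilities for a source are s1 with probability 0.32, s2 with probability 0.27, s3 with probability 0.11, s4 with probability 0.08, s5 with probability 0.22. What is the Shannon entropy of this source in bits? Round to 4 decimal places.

2.1584 bits

H = −Σ pᵢ log₂ pᵢ.
−0.32·log₂(0.32) = 0.5260
−0.27·log₂(0.27) = 0.5100
−0.11·log₂(0.11) = 0.3503
−0.08·log₂(0.08) = 0.2915
−0.22·log₂(0.22) = 0.4806
Sum ≈ 2.1584 → 2.1584 bits.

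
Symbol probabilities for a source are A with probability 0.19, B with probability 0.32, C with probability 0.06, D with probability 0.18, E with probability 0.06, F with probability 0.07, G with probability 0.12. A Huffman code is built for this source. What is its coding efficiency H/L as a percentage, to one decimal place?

97.7%

Entropy H = −Σ p log₂ p ≈ 2.5493 bits.
Huffman merges: 3/50+3/50→3/25; 7/100+3/25→19/100; 3/25+9/50→3/10; 19/100+19/100→19/50; 3/10+8/25→31/50; 19/50+31/50→1. L = 261/100 ≈ 2.6100.
Efficiency = H/L = 2.5493/2.6100 = 97.7%.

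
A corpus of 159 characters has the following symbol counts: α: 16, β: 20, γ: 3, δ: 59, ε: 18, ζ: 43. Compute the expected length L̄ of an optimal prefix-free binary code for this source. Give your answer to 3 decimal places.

2.340 bits/symbol

Probabilities are the counts divided by 159.
Repeatedly combine the two least-probable nodes; the expected code length is the sum of the merged weights.
merge 1/53 + 16/159 → 19/159
merge 6/53 + 19/159 → 37/159
merge 20/159 + 37/159 → 19/53
merge 43/159 + 19/53 → 100/159
merge 59/159 + 100/159 → 1
L = 19/159 + 37/159 + 19/53 + 100/159 + 1 = 124/53 ≈ 2.340 bits/symbol.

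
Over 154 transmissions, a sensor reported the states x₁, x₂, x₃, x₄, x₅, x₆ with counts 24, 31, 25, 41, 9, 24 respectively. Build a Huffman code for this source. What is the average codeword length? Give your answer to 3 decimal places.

Probabilities are the counts divided by 154.
Repeatedly combine the two least-probable nodes; the expected code length is the sum of the merged weights.
merge 9/154 + 12/77 → 3/14
merge 12/77 + 25/154 → 7/22
merge 31/154 + 3/14 → 32/77
merge 41/154 + 7/22 → 45/77
merge 32/77 + 45/77 → 1
L = 3/14 + 7/22 + 32/77 + 45/77 + 1 = 195/77 ≈ 2.532 bits/symbol.

2.532 bits/symbol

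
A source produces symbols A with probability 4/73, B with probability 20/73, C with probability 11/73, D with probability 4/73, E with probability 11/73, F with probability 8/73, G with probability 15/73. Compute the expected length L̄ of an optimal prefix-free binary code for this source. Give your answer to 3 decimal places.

Repeatedly combine the two least-probable nodes; the expected code length is the sum of the merged weights.
merge 4/73 + 4/73 → 8/73
merge 8/73 + 8/73 → 16/73
merge 11/73 + 11/73 → 22/73
merge 15/73 + 16/73 → 31/73
merge 20/73 + 22/73 → 42/73
merge 31/73 + 42/73 → 1
L = 8/73 + 16/73 + 22/73 + 31/73 + 42/73 + 1 = 192/73 ≈ 2.630 bits/symbol.

2.630 bits/symbol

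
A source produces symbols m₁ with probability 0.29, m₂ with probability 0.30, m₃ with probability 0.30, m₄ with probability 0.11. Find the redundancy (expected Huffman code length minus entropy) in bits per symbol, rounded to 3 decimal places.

Entropy H = −Σ p log₂ p ≈ 1.9104 bits.
Huffman merges: 11/100+29/100→2/5; 3/10+3/10→3/5; 2/5+3/5→1. L = 2 ≈ 2.0000.
L − H = 2.0000 − 1.9104 = 0.090 bits.

0.090 bits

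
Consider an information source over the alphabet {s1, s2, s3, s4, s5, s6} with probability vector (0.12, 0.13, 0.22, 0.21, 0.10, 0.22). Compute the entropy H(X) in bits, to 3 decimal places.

2.516 bits

H = −Σ pᵢ log₂ pᵢ.
−0.12·log₂(0.12) = 0.3671
−0.13·log₂(0.13) = 0.3826
−0.22·log₂(0.22) = 0.4806
−0.21·log₂(0.21) = 0.4728
−0.10·log₂(0.10) = 0.3322
−0.22·log₂(0.22) = 0.4806
Sum ≈ 2.5159 → 2.516 bits.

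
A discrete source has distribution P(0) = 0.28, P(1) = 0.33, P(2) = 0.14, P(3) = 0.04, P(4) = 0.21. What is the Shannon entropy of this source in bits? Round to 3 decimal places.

2.098 bits

H = −Σ pᵢ log₂ pᵢ.
−0.28·log₂(0.28) = 0.5142
−0.33·log₂(0.33) = 0.5278
−0.14·log₂(0.14) = 0.3971
−0.04·log₂(0.04) = 0.1858
−0.21·log₂(0.21) = 0.4728
Sum ≈ 2.0977 → 2.098 bits.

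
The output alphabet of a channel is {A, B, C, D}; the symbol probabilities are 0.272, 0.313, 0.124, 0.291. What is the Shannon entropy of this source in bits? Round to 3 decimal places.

1.927 bits

H = −Σ pᵢ log₂ pᵢ.
−0.272·log₂(0.272) = 0.5109
−0.313·log₂(0.313) = 0.5245
−0.124·log₂(0.124) = 0.3734
−0.291·log₂(0.291) = 0.5182
Sum ≈ 1.9271 → 1.927 bits.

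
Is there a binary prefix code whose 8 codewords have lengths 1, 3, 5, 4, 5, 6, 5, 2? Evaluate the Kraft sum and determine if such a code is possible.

1.046875; no

With common denominator 2^6 = 64: Σ 2^(−ℓᵢ) = 32/64 + 8/64 + 2/64 + 4/64 + 2/64 + 1/64 + 2/64 + 16/64 = 67/64 = 1.046875.
Kraft's inequality requires Σ ≤ 1; here Σ = 1.046875 > 1, so no such prefix code exists.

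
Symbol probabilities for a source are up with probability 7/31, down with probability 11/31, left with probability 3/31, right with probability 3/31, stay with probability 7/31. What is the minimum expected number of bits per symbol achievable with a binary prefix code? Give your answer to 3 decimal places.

Repeatedly combine the two least-probable nodes; the expected code length is the sum of the merged weights.
merge 3/31 + 3/31 → 6/31
merge 6/31 + 7/31 → 13/31
merge 7/31 + 11/31 → 18/31
merge 13/31 + 18/31 → 1
L = 6/31 + 13/31 + 18/31 + 1 = 68/31 ≈ 2.194 bits/symbol.

2.194 bits/symbol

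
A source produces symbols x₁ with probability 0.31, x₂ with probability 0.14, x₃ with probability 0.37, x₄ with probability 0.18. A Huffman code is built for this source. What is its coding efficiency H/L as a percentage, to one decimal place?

97.3%

Entropy H = −Σ p log₂ p ≈ 1.8969 bits.
Huffman merges: 7/50+9/50→8/25; 31/100+8/25→63/100; 37/100+63/100→1. L = 39/20 ≈ 1.9500.
Efficiency = H/L = 1.8969/1.9500 = 97.3%.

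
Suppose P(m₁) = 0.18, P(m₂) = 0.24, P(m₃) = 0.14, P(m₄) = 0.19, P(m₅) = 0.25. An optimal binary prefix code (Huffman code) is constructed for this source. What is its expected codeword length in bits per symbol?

2.32 bits/symbol

Repeatedly combine the two least-probable nodes; the expected code length is the sum of the merged weights.
merge 7/50 + 9/50 → 8/25
merge 19/100 + 6/25 → 43/100
merge 1/4 + 8/25 → 57/100
merge 43/100 + 57/100 → 1
L = 8/25 + 43/100 + 57/100 + 1 = 58/25 = 2.32 bits/symbol.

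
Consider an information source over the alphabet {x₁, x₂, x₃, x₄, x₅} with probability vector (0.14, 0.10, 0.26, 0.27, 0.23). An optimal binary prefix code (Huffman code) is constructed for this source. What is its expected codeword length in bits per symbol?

2.24 bits/symbol

Repeatedly combine the two least-probable nodes; the expected code length is the sum of the merged weights.
merge 1/10 + 7/50 → 6/25
merge 23/100 + 6/25 → 47/100
merge 13/50 + 27/100 → 53/100
merge 47/100 + 53/100 → 1
L = 6/25 + 47/100 + 53/100 + 1 = 56/25 = 2.24 bits/symbol.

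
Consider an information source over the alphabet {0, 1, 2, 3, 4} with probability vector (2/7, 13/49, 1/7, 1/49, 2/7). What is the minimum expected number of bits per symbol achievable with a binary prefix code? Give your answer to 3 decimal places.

2.163 bits/symbol

Repeatedly combine the two least-probable nodes; the expected code length is the sum of the merged weights.
merge 1/49 + 1/7 → 8/49
merge 8/49 + 13/49 → 3/7
merge 2/7 + 2/7 → 4/7
merge 3/7 + 4/7 → 1
L = 8/49 + 3/7 + 4/7 + 1 = 106/49 ≈ 2.163 bits/symbol.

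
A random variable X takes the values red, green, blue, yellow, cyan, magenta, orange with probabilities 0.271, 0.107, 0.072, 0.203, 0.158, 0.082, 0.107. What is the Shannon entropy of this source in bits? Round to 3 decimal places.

2.657 bits

H = −Σ pᵢ log₂ pᵢ.
−0.271·log₂(0.271) = 0.5105
−0.107·log₂(0.107) = 0.3450
−0.072·log₂(0.072) = 0.2733
−0.203·log₂(0.203) = 0.4670
−0.158·log₂(0.158) = 0.4206
−0.082·log₂(0.082) = 0.2959
−0.107·log₂(0.107) = 0.3450
Sum ≈ 2.6572 → 2.657 bits.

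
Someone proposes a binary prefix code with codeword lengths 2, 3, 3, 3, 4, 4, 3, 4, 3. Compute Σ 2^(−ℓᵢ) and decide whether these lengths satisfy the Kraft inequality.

1.0625; no

With common denominator 2^4 = 16: Σ 2^(−ℓᵢ) = 4/16 + 2/16 + 2/16 + 2/16 + 1/16 + 1/16 + 2/16 + 1/16 + 2/16 = 17/16 = 1.0625.
Kraft's inequality requires Σ ≤ 1; here Σ = 1.0625 > 1, so no such prefix code exists.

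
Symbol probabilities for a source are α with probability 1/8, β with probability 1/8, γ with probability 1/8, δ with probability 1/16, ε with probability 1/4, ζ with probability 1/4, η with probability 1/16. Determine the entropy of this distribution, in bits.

2.625 bits

Each probability is a power of 1/2, so log₂(1/p) is an integer.
H = Σ p·log₂(1/p) = 1/8·3 + 1/8·3 + 1/8·3 + 1/16·4 + 1/4·2 + 1/4·2 + 1/16·4 = 2.625 bits.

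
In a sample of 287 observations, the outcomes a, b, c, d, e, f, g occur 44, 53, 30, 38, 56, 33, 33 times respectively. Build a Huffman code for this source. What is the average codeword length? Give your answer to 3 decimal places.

2.805 bits/symbol

Probabilities are the counts divided by 287.
Repeatedly combine the two least-probable nodes; the expected code length is the sum of the merged weights.
merge 30/287 + 33/287 → 9/41
merge 33/287 + 38/287 → 71/287
merge 44/287 + 53/287 → 97/287
merge 8/41 + 9/41 → 17/41
merge 71/287 + 97/287 → 24/41
merge 17/41 + 24/41 → 1
L = 9/41 + 71/287 + 97/287 + 17/41 + 24/41 + 1 = 115/41 ≈ 2.805 bits/symbol.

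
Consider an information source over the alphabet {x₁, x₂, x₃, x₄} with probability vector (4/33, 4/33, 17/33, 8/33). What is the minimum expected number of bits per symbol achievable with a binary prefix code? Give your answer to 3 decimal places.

1.727 bits/symbol

Repeatedly combine the two least-probable nodes; the expected code length is the sum of the merged weights.
merge 4/33 + 4/33 → 8/33
merge 8/33 + 8/33 → 16/33
merge 16/33 + 17/33 → 1
L = 8/33 + 16/33 + 1 = 19/11 ≈ 1.727 bits/symbol.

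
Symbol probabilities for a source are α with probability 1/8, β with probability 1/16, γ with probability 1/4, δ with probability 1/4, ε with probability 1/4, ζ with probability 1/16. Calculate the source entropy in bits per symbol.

Each probability is a power of 1/2, so log₂(1/p) is an integer.
H = Σ p·log₂(1/p) = 1/8·3 + 1/16·4 + 1/4·2 + 1/4·2 + 1/4·2 + 1/16·4 = 2.375 bits.

2.375 bits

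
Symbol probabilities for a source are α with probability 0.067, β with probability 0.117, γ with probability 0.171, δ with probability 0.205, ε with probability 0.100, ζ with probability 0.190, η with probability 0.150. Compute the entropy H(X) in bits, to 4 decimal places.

2.7258 bits

H = −Σ pᵢ log₂ pᵢ.
−0.067·log₂(0.067) = 0.2613
−0.117·log₂(0.117) = 0.3622
−0.171·log₂(0.171) = 0.4357
−0.205·log₂(0.205) = 0.4687
−0.100·log₂(0.100) = 0.3322
−0.190·log₂(0.190) = 0.4552
−0.150·log₂(0.150) = 0.4105
Sum ≈ 2.7258 → 2.7258 bits.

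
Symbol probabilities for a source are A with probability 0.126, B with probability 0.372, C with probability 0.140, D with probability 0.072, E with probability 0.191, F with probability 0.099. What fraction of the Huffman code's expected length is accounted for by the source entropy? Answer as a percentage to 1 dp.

97.4%

Entropy H = −Σ p log₂ p ≈ 2.3642 bits.
Huffman merges: 9/125+99/1000→171/1000; 63/500+7/50→133/500; 171/1000+191/1000→181/500; 133/500+181/500→157/250; 93/250+157/250→1. L = 2427/1000 ≈ 2.4270.
Efficiency = H/L = 2.3642/2.4270 = 97.4%.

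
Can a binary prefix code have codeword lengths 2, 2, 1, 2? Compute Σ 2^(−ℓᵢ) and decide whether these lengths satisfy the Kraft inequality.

1.25; no

With common denominator 2^2 = 4: Σ 2^(−ℓᵢ) = 1/4 + 1/4 + 2/4 + 1/4 = 5/4 = 1.25.
Kraft's inequality requires Σ ≤ 1; here Σ = 1.25 > 1, so no such prefix code exists.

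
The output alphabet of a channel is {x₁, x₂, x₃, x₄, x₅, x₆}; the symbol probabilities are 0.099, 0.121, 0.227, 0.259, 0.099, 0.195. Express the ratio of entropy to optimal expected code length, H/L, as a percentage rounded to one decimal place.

98.6%

Entropy H = −Σ p log₂ p ≈ 2.4796 bits.
Huffman merges: 99/1000+99/1000→99/500; 121/1000+39/200→79/250; 99/500+227/1000→17/40; 259/1000+79/250→23/40; 17/40+23/40→1. L = 1257/500 ≈ 2.5140.
Efficiency = H/L = 2.4796/2.5140 = 98.6%.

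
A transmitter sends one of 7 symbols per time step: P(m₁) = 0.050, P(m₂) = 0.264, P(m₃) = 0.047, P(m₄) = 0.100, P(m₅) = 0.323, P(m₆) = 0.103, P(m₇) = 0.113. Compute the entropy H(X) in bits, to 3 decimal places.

2.483 bits

H = −Σ pᵢ log₂ pᵢ.
−0.050·log₂(0.050) = 0.2161
−0.264·log₂(0.264) = 0.5072
−0.047·log₂(0.047) = 0.2073
−0.100·log₂(0.100) = 0.3322
−0.323·log₂(0.323) = 0.5266
−0.103·log₂(0.103) = 0.3378
−0.113·log₂(0.113) = 0.3555
Sum ≈ 2.4827 → 2.483 bits.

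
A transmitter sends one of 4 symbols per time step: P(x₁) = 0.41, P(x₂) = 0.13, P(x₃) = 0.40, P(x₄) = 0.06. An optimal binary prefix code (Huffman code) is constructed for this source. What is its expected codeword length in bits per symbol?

1.78 bits/symbol

Repeatedly combine the two least-probable nodes; the expected code length is the sum of the merged weights.
merge 3/50 + 13/100 → 19/100
merge 19/100 + 2/5 → 59/100
merge 41/100 + 59/100 → 1
L = 19/100 + 59/100 + 1 = 89/50 = 1.78 bits/symbol.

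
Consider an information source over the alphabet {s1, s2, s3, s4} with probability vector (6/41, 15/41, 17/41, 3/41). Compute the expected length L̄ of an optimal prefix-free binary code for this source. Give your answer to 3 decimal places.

1.805 bits/symbol

Repeatedly combine the two least-probable nodes; the expected code length is the sum of the merged weights.
merge 3/41 + 6/41 → 9/41
merge 9/41 + 15/41 → 24/41
merge 17/41 + 24/41 → 1
L = 9/41 + 24/41 + 1 = 74/41 ≈ 1.805 bits/symbol.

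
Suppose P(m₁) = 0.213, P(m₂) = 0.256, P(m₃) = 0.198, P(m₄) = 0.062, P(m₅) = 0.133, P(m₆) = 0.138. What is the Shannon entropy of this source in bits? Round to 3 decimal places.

H = −Σ pᵢ log₂ pᵢ.
−0.213·log₂(0.213) = 0.4752
−0.256·log₂(0.256) = 0.5032
−0.198·log₂(0.198) = 0.4626
−0.062·log₂(0.062) = 0.2487
−0.133·log₂(0.133) = 0.3871
−0.138·log₂(0.138) = 0.3943
Sum ≈ 2.4712 → 2.471 bits.

2.471 bits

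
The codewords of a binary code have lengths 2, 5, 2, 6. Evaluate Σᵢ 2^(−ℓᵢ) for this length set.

With common denominator 2^6 = 64: Σ 2^(−ℓᵢ) = 16/64 + 2/64 + 16/64 + 1/64 = 35/64 = 0.546875.

0.546875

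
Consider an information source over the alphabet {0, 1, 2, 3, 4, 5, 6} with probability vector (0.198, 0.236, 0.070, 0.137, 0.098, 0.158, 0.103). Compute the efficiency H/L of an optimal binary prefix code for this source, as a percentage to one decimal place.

Entropy H = −Σ p log₂ p ≈ 2.7024 bits.
Huffman merges: 7/100+49/500→21/125; 103/1000+137/1000→6/25; 79/500+21/125→163/500; 99/500+59/250→217/500; 6/25+163/500→283/500; 217/500+283/500→1. L = 1367/500 ≈ 2.7340.
Efficiency = H/L = 2.7024/2.7340 = 98.8%.

98.8%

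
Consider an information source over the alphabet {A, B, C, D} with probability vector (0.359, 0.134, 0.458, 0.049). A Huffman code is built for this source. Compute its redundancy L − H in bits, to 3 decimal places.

Entropy H = −Σ p log₂ p ≈ 1.6483 bits.
Huffman merges: 49/1000+67/500→183/1000; 183/1000+359/1000→271/500; 229/500+271/500→1. L = 69/40 ≈ 1.7250.
L − H = 1.7250 − 1.6483 = 0.077 bits.

0.077 bits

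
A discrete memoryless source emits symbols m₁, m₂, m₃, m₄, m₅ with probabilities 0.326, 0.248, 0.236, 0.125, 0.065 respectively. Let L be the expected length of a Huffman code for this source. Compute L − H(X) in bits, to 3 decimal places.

0.041 bits

Entropy H = −Σ p log₂ p ≈ 2.1490 bits.
Huffman merges: 13/200+1/8→19/100; 19/100+59/250→213/500; 31/125+163/500→287/500; 213/500+287/500→1. L = 219/100 ≈ 2.1900.
L − H = 2.1900 − 2.1490 = 0.041 bits.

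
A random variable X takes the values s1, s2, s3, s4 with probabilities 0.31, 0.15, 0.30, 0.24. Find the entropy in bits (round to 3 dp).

H = −Σ pᵢ log₂ pᵢ.
−0.31·log₂(0.31) = 0.5238
−0.15·log₂(0.15) = 0.4105
−0.30·log₂(0.30) = 0.5211
−0.24·log₂(0.24) = 0.4941
Sum ≈ 1.9496 → 1.950 bits.

1.950 bits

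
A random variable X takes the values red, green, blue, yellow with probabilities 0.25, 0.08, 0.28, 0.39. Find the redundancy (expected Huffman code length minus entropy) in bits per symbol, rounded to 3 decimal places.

0.104 bits

Entropy H = −Σ p log₂ p ≈ 1.8355 bits.
Huffman merges: 2/25+1/4→33/100; 7/25+33/100→61/100; 39/100+61/100→1. L = 97/50 ≈ 1.9400.
L − H = 1.9400 − 1.8355 = 0.104 bits.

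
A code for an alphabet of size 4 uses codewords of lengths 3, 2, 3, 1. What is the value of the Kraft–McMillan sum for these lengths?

With common denominator 2^3 = 8: Σ 2^(−ℓᵢ) = 1/8 + 2/8 + 1/8 + 4/8 = 8/8 = 1.

1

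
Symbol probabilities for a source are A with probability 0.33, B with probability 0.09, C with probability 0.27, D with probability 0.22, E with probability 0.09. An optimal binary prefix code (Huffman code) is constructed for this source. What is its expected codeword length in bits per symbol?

Repeatedly combine the two least-probable nodes; the expected code length is the sum of the merged weights.
merge 9/100 + 9/100 → 9/50
merge 9/50 + 11/50 → 2/5
merge 27/100 + 33/100 → 3/5
merge 2/5 + 3/5 → 1
L = 9/50 + 2/5 + 3/5 + 1 = 109/50 = 2.18 bits/symbol.

2.18 bits/symbol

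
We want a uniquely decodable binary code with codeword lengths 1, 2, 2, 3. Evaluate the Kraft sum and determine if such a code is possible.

With common denominator 2^3 = 8: Σ 2^(−ℓᵢ) = 4/8 + 2/8 + 2/8 + 1/8 = 9/8 = 1.125.
Kraft's inequality requires Σ ≤ 1; here Σ = 1.125 > 1, so no such prefix code exists.

1.125; no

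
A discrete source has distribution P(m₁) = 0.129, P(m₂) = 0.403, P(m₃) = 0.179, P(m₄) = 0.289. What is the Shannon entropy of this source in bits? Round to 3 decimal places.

H = −Σ pᵢ log₂ pᵢ.
−0.129·log₂(0.129) = 0.3811
−0.403·log₂(0.403) = 0.5284
−0.179·log₂(0.179) = 0.4443
−0.289·log₂(0.289) = 0.5176
Sum ≈ 1.8714 → 1.871 bits.

1.871 bits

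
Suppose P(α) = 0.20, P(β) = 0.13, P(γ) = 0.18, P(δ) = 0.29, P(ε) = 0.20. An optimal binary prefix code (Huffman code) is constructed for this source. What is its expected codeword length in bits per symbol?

Repeatedly combine the two least-probable nodes; the expected code length is the sum of the merged weights.
merge 13/100 + 9/50 → 31/100
merge 1/5 + 1/5 → 2/5
merge 29/100 + 31/100 → 3/5
merge 2/5 + 3/5 → 1
L = 31/100 + 2/5 + 3/5 + 1 = 231/100 = 2.31 bits/symbol.

2.31 bits/symbol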